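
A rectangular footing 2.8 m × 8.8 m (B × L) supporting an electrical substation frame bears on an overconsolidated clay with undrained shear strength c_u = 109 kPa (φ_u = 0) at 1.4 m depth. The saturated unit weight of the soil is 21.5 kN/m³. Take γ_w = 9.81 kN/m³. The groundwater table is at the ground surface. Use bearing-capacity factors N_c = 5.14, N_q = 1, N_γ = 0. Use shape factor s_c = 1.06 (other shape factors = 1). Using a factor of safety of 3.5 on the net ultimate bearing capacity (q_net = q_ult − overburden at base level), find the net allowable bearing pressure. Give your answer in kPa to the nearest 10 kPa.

q_all(net) ≈ 170 kPa

γ' = 21.5 − 9.81 = 11.69 kN/m³ (submerged throughout). q = 11.69 × 1.4 = 16.366 kPa.
c·N_c·s_c = 109 × 5.14 × 1.06 = 593.88 kPa
q·N_q = 16.366 × 1 = 16.366 kPa
q_ult = 593.88 + 16.366 = 610.24 kPa.
q_net = 610.24 − 16.366 = 593.88 kPa.
q_all(net) = 593.88 / 3.5 = 169.68 kPa.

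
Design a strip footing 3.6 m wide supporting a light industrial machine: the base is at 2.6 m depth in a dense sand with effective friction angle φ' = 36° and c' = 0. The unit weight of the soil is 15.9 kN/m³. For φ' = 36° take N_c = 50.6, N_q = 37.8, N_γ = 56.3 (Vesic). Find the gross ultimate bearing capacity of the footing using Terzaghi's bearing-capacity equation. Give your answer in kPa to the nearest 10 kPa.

q_ult ≈ 3170 kPa

Effective surcharge at the founding depth q = γ·D_f = 15.9 × 2.6 = 41.34 kPa.
q_ult = q·N_q + 0.5·γ·B·N_γ
     = 41.34 × 37.8 + 0.5 × 15.9 × 3.6 × 56.3
     = 1562.7 + 1611.3 = 3174 kPa.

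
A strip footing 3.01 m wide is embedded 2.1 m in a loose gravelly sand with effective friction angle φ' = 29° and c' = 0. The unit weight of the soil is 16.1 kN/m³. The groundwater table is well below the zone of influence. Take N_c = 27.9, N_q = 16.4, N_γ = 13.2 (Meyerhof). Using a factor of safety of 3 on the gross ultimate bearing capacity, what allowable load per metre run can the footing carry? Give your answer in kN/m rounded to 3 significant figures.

≈ 877 kN/m

Effective surcharge at the founding depth q = γ·D_f = 16.1 × 2.1 = 33.81 kPa.
q_ult = q·N_q + 0.5·γ·B·N_γ
     = 33.81 × 16.4 + 0.5 × 16.1 × 3.01 × 13.2
     = 554.48 + 319.84 = 874.33 kPa.
Gross allowable pressure q_all = 874.33 / 3 = 291.44 kPa.
Allowable wall load = q_all × B = 291.44 × 3.01 = 877.24 kN per metre run.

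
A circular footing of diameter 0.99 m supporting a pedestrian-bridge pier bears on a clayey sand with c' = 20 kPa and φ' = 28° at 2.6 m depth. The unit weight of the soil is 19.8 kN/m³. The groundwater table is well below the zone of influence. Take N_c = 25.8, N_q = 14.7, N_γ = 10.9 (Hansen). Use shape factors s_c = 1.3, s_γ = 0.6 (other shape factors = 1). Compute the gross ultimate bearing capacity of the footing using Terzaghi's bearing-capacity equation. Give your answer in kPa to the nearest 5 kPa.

q_ult ≈ 1490 kPa

Overburden at base level: q = 19.8 × 2.6 = 51.48 kPa.
Cohesion term c·N_c·s_c = 20 × 25.8 × 1.3 = 670.8 kPa; surcharge term q·N_q = 51.48 × 14.7 = 756.76 kPa; self-weight term 0.5·γ·B·N_γ·s_γ = 0.5 × 19.8 × 0.99 × 10.9 × 0.6 = 64.099 kPa.
q_ult = 670.8 + 756.76 + 64.099 = 1491.7 kPa.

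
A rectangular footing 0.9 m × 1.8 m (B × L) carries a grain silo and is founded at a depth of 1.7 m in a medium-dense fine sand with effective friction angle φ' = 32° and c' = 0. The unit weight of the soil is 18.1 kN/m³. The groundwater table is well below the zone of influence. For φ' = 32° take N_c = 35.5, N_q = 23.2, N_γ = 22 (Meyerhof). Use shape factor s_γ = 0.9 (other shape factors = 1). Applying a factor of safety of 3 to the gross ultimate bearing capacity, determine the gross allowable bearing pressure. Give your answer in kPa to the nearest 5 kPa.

Overburden at base level: q = 18.1 × 1.7 = 30.77 kPa.
Surcharge term q·N_q = 30.77 × 23.2 = 713.86 kPa; self-weight term 0.5·γ·B·N_γ·s_γ = 0.5 × 18.1 × 0.9 × 22 × 0.9 = 161.27 kPa.
q_ult = 713.86 + 161.27 = 875.13 kPa.
q_all = q_ult / FS = 875.13 / 3 = 291.71 kPa.

q_all ≈ 290 kPa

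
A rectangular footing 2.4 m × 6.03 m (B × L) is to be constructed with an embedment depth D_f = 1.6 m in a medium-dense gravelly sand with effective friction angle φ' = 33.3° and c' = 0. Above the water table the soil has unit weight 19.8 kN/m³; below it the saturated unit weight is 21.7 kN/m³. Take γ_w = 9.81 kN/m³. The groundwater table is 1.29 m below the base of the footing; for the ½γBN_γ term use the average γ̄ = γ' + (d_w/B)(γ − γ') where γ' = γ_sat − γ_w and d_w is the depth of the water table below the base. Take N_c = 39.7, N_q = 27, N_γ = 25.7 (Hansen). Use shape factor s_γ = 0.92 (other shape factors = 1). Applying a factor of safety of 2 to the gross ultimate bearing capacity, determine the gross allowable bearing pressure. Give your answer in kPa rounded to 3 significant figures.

Effective surcharge at the founding depth q = γ·D_f = 19.8 × 1.6 = 31.68 kPa.
With d_w = 1.29 m < B, γ̄ = 11.89 + (1.29/2.4) × (19.8 − 11.89) = 16.142 kN/m³.
q_ult = q·N_q + 0.5·γ·B·N_γ·s_γ
     = 31.68 × 27 + 0.5 × 16.142 × 2.4 × 25.7 × 0.92
     = 855.36 + 457.98 = 1313.3 kPa.
q_all = q_ult / FS = 1313.3 / 2 = 656.67 kPa.

q_all ≈ 657 kPa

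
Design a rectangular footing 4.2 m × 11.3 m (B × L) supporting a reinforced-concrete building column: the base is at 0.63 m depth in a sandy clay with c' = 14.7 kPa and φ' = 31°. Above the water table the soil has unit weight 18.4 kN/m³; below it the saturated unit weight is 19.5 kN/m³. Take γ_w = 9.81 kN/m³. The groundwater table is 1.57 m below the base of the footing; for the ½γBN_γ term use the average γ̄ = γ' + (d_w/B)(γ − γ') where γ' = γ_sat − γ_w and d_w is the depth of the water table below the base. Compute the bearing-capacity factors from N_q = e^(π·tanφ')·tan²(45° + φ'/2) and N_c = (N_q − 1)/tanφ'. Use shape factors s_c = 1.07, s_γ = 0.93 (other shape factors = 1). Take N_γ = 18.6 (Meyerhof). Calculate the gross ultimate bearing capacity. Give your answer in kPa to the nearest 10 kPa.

q_ult ≈ 1220 kPa

tan31° = 0.6009, so N_q = e^(π×0.6009)·tan²(60.5°) = 6.604 × 3.124 = 20.63.
N_c = (20.63 − 1)/tan31° = 32.67.
Effective surcharge at the founding depth q = γ·D_f = 18.4 × 0.63 = 11.592 kPa.
With d_w = 1.57 m < B, γ̄ = 9.69 + (1.57/4.2) × (18.4 − 9.69) = 12.946 kN/m³.
q_ult = c·N_c·s_c + q·N_q + 0.5·γ·B·N_γ·s_γ
     = 14.7 × 32.671 × 1.07 + 11.592 × 20.631 + 0.5 × 12.946 × 4.2 × 18.6 × 0.93
     = 513.88 + 239.15 + 470.27 = 1223.3 kPa.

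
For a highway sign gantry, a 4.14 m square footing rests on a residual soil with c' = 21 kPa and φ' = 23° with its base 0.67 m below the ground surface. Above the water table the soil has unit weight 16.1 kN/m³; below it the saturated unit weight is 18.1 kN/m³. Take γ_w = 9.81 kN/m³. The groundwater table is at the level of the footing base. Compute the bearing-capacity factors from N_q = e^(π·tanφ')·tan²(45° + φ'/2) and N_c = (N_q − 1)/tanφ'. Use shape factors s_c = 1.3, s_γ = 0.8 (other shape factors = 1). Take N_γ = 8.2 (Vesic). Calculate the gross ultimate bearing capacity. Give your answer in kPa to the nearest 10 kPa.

q_ult ≈ 700 kPa

tan23° = 0.4245, so N_q = e^(π×0.4245)·tan²(56.5°) = 3.794 × 2.283 = 8.66.
N_c = (8.66 − 1)/tan23° = 18.05.
q = γ·D_f = 16.1 × 0.67 = 10.787 kPa.
For the ½γBN_γ term take γ' = 18.1 − 9.81 = 8.29 kN/m³ (soil below base is submerged).
c·N_c·s_c = 21 × 18.049 × 1.3 = 492.73 kPa
q·N_q = 10.787 × 8.6612 = 93.428 kPa
0.5·γ·B·N_γ·s_γ = 0.5 × 8.29 × 4.14 × 8.2 × 0.8 = 112.57 kPa
q_ult = 492.73 + 93.428 + 112.57 = 698.73 kPa.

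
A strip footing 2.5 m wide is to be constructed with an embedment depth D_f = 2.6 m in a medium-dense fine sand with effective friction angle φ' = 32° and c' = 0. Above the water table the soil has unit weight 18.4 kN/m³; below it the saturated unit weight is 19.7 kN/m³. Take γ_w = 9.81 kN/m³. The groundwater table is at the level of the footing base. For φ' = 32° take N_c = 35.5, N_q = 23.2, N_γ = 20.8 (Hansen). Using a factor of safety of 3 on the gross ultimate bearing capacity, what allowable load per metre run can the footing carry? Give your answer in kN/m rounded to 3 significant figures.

q = γ·D_f = 18.4 × 2.6 = 47.84 kPa.
For the ½γBN_γ term take γ' = 19.7 − 9.81 = 9.89 kN/m³ (soil below base is submerged).
q·N_q = 47.84 × 23.2 = 1109.9 kPa
0.5·γ·B·N_γ = 0.5 × 9.89 × 2.5 × 20.8 = 257.14 kPa
q_ult = 1109.9 + 257.14 = 1367 kPa.
Gross allowable pressure q_all = 1367 / 3 = 455.68 kPa.
Allowable wall load = q_all × B = 455.68 × 2.5 = 1139.2 kN per metre run.

≈ 1140 kN/m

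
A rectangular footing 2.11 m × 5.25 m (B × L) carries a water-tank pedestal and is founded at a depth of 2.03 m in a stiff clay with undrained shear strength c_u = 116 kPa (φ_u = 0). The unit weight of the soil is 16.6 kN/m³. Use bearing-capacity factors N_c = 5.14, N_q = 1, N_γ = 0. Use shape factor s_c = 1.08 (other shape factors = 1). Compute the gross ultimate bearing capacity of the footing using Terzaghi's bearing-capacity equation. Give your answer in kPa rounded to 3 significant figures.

q_ult ≈ 678 kPa

q = γ·D_f = 16.6 × 2.03 = 33.698 kPa.
c·N_c·s_c = 116 × 5.14 × 1.08 = 643.94 kPa
q·N_q = 33.698 × 1 = 33.698 kPa
q_ult = 643.94 + 33.698 = 677.64 kPa.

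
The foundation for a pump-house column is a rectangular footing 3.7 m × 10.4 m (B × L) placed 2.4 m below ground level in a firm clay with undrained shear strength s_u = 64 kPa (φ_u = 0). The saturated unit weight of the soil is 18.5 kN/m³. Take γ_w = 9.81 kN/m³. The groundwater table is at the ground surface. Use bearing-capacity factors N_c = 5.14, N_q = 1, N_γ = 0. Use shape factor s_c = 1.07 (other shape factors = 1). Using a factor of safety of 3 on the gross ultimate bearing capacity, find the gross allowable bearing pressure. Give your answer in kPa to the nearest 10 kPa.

q_all ≈ 120 kPa

With the water table at the surface the whole profile is submerged: γ' = 18.5 − 9.81 = 8.69 kN/m³, so q = γ'·D_f = 20.856 kPa.
q_ult = c·N_c·s_c + q·N_q
     = 64 × 5.14 × 1.07 + 20.856 × 1
     = 351.99 + 20.856 = 372.84 kPa.
q_all = 372.84 / 3 = 124.28 kPa.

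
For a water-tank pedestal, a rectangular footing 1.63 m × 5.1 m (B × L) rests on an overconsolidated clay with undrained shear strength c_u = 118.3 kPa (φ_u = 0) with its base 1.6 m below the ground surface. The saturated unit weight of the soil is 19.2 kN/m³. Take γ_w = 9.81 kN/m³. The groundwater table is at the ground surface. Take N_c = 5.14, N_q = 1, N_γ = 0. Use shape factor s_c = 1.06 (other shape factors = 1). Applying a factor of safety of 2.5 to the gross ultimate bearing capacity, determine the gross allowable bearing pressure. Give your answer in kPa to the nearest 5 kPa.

q_all ≈ 265 kPa

With the water table at the surface the whole profile is submerged: γ' = 19.2 − 9.81 = 9.39 kN/m³, so q = γ'·D_f = 15.024 kPa.
q_ult = c·N_c·s_c + q·N_q
     = 118.3 × 5.14 × 1.06 + 15.024 × 1
     = 644.55 + 15.024 = 659.57 kPa.
q_all = q_ult / FS = 659.57 / 2.5 = 263.83 kPa.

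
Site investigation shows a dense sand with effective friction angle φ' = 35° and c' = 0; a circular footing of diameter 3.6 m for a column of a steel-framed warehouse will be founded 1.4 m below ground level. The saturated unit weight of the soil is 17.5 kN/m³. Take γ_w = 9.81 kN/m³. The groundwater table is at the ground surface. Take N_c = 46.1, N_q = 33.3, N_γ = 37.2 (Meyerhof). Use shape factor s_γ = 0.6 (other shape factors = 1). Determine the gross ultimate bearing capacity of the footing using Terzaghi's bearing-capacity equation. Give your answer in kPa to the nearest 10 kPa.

γ' = 17.5 − 9.81 = 7.69 kN/m³ (submerged throughout). q = 7.69 × 1.4 = 10.766 kPa; the same γ' applies in the ½γBN_γ term.
q·N_q = 10.766 × 33.3 = 358.51 kPa
0.5·γ·B·N_γ·s_γ = 0.5 × 7.69 × 3.6 × 37.2 × 0.6 = 308.95 kPa
q_ult = 358.51 + 308.95 = 667.46 kPa.

q_ult ≈ 670 kPa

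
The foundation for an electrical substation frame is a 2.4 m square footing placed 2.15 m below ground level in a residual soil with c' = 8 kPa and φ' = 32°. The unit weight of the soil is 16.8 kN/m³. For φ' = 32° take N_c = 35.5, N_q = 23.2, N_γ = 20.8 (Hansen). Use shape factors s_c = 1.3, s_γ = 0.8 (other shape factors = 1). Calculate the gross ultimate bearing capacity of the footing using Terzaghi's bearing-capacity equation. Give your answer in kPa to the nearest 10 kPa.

q_ult ≈ 1540 kPa

q = γ·D_f = 16.8 × 2.15 = 36.12 kPa.
c·N_c·s_c = 8 × 35.5 × 1.3 = 369.2 kPa
q·N_q = 36.12 × 23.2 = 837.98 kPa
0.5·γ·B·N_γ·s_γ = 0.5 × 16.8 × 2.4 × 20.8 × 0.8 = 335.46 kPa
q_ult = 369.2 + 837.98 + 335.46 = 1542.6 kPa.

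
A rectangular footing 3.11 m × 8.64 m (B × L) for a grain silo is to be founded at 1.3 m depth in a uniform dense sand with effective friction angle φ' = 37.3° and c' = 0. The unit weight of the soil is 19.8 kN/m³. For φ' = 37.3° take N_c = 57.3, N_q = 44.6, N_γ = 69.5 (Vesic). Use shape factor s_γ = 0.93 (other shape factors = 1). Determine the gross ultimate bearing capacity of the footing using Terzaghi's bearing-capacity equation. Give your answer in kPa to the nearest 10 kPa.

q_ult ≈ 3140 kPa

Overburden at base level: q = 19.8 × 1.3 = 25.74 kPa.
Surcharge term q·N_q = 25.74 × 44.6 = 1148 kPa; self-weight term 0.5·γ·B·N_γ·s_γ = 0.5 × 19.8 × 3.11 × 69.5 × 0.93 = 1990 kPa.
q_ult = 1148 + 1990 = 3138.1 kPa.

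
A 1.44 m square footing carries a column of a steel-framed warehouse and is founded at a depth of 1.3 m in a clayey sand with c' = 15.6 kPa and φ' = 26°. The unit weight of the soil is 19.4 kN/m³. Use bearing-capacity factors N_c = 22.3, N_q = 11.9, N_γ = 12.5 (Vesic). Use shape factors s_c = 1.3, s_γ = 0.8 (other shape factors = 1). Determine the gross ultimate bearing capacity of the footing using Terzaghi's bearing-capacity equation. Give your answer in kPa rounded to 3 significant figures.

q_ult ≈ 892 kPa

Effective surcharge at the founding depth q = γ·D_f = 19.4 × 1.3 = 25.22 kPa.
q_ult = c·N_c·s_c + q·N_q + 0.5·γ·B·N_γ·s_γ
     = 15.6 × 22.3 × 1.3 + 25.22 × 11.9 + 0.5 × 19.4 × 1.44 × 12.5 × 0.8
     = 452.24 + 300.12 + 139.68 = 892.04 kPa.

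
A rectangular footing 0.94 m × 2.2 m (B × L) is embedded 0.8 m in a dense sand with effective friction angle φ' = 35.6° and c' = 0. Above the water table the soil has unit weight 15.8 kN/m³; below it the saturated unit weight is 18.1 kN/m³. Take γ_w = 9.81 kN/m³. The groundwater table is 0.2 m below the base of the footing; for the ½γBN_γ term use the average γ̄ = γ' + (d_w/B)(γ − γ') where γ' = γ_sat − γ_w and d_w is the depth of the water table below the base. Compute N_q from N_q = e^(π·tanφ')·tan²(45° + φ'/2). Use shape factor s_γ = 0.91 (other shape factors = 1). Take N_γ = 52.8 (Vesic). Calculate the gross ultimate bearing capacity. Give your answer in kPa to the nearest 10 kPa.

tan35.6° = 0.7159, so N_q = e^(π×0.7159)·tan²(62.8°) = 9.48 × 3.786 = 35.89.
Effective surcharge at the founding depth q = γ·D_f = 15.8 × 0.8 = 12.64 kPa.
With d_w = 0.2 m < B, γ̄ = 8.29 + (0.2/0.94) × (15.8 − 8.29) = 9.8879 kN/m³.
q_ult = q·N_q + 0.5·γ·B·N_γ·s_γ
     = 12.64 × 35.891 + 0.5 × 9.8879 × 0.94 × 52.8 × 0.91
     = 453.67 + 223.29 = 676.96 kPa.

q_ult ≈ 680 kPa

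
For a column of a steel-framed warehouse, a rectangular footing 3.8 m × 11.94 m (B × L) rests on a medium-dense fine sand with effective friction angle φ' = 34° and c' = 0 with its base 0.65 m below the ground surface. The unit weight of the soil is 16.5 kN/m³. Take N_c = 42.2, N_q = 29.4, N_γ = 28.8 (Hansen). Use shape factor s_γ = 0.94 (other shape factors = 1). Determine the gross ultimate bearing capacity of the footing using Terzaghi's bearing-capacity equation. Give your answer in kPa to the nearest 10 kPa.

q_ult ≈ 1160 kPa

Overburden at base level: q = 16.5 × 0.65 = 10.725 kPa.
Surcharge term q·N_q = 10.725 × 29.4 = 315.31 kPa; self-weight term 0.5·γ·B·N_γ·s_γ = 0.5 × 16.5 × 3.8 × 28.8 × 0.94 = 848.71 kPa.
q_ult = 315.31 + 848.71 = 1164 kPa.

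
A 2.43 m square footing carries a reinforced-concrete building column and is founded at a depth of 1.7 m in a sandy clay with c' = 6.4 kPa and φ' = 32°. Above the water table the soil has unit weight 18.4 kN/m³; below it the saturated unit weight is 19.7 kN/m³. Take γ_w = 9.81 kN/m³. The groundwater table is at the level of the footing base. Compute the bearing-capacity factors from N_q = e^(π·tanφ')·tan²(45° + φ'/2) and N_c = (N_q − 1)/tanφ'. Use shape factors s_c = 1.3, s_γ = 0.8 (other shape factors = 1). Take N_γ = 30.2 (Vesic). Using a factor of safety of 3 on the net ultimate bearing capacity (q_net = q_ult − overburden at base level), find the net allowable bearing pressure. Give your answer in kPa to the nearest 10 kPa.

q_all(net) ≈ 430 kPa

N_q = e^(π·tan32°)·tan²(61°) = 23.18; N_c = (N_q − 1)/tanφ' = 35.49.
Effective surcharge at the founding depth q = γ·D_f = 18.4 × 1.7 = 31.28 kPa.
The water table coincides with the base, so in the self-weight term γ → γ' = 9.89 kN/m³.
q_ult = c·N_c·s_c + q·N_q + 0.5·γ·B·N_γ·s_γ
     = 6.4 × 35.49 × 1.3 + 31.28 × 23.177 + 0.5 × 9.89 × 2.43 × 30.2 × 0.8
     = 295.28 + 724.97 + 290.32 = 1310.6 kPa.
q_net = 1310.6 − 31.28 = 1279.3 kPa.
q_all(net) = 1279.3 / 3 = 426.43 kPa.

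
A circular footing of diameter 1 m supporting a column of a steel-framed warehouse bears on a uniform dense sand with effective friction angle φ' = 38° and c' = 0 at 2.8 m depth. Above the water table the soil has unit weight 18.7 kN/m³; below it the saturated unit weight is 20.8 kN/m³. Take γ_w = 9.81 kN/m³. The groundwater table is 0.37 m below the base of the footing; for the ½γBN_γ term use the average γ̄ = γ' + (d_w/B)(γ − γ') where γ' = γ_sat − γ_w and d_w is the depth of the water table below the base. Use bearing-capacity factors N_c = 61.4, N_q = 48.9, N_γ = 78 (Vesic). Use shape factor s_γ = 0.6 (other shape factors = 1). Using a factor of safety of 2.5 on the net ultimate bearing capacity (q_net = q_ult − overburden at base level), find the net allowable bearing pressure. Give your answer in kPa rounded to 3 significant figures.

Effective surcharge at the founding depth q = γ·D_f = 18.7 × 2.8 = 52.36 kPa.
With d_w = 0.37 m < B, γ̄ = 10.99 + (0.37/1) × (18.7 − 10.99) = 13.843 kN/m³.
q_ult = q·N_q + 0.5·γ·B·N_γ·s_γ
     = 52.36 × 48.9 + 0.5 × 13.843 × 1 × 78 × 0.6
     = 2560.4 + 323.92 = 2884.3 kPa.
q_net = 2884.3 − 52.36 = 2832 kPa.
q_all(net) = 2832 / 2.5 = 1132.8 kPa.

q_all(net) ≈ 1130 kPa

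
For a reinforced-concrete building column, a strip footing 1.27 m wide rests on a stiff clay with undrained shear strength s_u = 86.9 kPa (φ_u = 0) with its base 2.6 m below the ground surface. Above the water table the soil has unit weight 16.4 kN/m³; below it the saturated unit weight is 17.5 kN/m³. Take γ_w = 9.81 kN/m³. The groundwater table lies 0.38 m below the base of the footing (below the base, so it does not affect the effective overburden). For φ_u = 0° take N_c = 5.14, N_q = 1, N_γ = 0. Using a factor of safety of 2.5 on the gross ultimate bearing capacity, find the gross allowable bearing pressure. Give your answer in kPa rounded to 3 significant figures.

q_all ≈ 196 kPa

Overburden at base level: q = 16.4 × 2.6 = 42.64 kPa.
Cohesion term c·N_c = 86.9 × 5.14 = 446.67 kPa; surcharge term q·N_q = 42.64 × 1 = 42.64 kPa.
q_ult = 446.67 + 42.64 = 489.31 kPa.
q_all = 489.31 / 2.5 = 195.72 kPa.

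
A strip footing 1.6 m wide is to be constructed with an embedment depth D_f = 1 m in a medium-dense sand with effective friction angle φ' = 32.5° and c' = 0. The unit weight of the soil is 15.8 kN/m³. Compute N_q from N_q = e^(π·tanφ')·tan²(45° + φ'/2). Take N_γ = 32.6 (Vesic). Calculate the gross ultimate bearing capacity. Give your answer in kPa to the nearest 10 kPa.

q_ult ≈ 800 kPa

tan32.5° = 0.6371, so N_q = e^(π×0.6371)·tan²(61.25°) = 7.4 × 3.322 = 24.58.
Effective surcharge at the founding depth q = γ·D_f = 15.8 × 1 = 15.8 kPa.
q_ult = q·N_q + 0.5·γ·B·N_γ
     = 15.8 × 24.585 + 0.5 × 15.8 × 1.6 × 32.6
     = 388.44 + 412.06 = 800.5 kPa.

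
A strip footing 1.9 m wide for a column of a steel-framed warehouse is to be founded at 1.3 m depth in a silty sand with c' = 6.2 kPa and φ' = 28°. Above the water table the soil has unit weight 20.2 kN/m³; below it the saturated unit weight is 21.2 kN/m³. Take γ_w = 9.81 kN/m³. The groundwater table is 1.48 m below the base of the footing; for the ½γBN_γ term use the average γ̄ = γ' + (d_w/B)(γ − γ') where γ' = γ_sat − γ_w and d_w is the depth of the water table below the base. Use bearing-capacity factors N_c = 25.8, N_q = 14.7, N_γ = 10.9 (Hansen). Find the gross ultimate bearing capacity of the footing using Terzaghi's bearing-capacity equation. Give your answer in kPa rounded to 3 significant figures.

Effective surcharge at the founding depth q = γ·D_f = 20.2 × 1.3 = 26.26 kPa.
With d_w = 1.48 m < B, γ̄ = 11.39 + (1.48/1.9) × (20.2 − 11.39) = 18.253 kN/m³.
q_ult = c·N_c + q·N_q + 0.5·γ·B·N_γ
     = 6.2 × 25.8 + 26.26 × 14.7 + 0.5 × 18.253 × 1.9 × 10.9
     = 159.96 + 386.02 + 189 = 734.99 kPa.

q_ult ≈ 735 kPa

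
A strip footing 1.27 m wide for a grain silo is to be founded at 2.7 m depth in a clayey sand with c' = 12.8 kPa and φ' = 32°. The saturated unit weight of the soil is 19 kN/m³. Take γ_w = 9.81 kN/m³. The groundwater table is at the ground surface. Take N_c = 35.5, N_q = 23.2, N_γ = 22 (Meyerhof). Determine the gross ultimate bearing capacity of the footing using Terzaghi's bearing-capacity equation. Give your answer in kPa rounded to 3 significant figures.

Water table at ground surface, so effective unit weight γ' = 19 − 9.81 = 9.19 kN/m³ is used throughout; overburden q = 9.19 × 2.7 = 24.813 kPa; the same γ' applies in the ½γBN_γ term.
Cohesion term c·N_c = 12.8 × 35.5 = 454.4 kPa; surcharge term q·N_q = 24.813 × 23.2 = 575.66 kPa; self-weight term 0.5·γ·B·N_γ = 0.5 × 9.19 × 1.27 × 22 = 128.38 kPa.
q_ult = 454.4 + 575.66 + 128.38 = 1158.4 kPa.

q_ult ≈ 1160 kPa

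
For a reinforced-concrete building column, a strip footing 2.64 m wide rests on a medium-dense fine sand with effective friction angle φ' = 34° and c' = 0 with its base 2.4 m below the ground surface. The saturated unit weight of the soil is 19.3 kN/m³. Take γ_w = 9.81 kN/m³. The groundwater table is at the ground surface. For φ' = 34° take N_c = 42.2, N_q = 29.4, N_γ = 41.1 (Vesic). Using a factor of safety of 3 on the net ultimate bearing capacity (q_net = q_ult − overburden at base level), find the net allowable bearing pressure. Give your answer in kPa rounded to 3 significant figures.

q_all(net) ≈ 387 kPa

With the water table at the surface the whole profile is submerged: γ' = 19.3 − 9.81 = 9.49 kN/m³, so q = γ'·D_f = 22.776 kPa; the same γ' applies in the ½γBN_γ term.
q_ult = q·N_q + 0.5·γ·B·N_γ
     = 22.776 × 29.4 + 0.5 × 9.49 × 2.64 × 41.1
     = 669.61 + 514.85 = 1184.5 kPa.
q_net = 1184.5 − 22.776 = 1161.7 kPa.
q_all(net) = 1161.7 / 3 = 387.23 kPa.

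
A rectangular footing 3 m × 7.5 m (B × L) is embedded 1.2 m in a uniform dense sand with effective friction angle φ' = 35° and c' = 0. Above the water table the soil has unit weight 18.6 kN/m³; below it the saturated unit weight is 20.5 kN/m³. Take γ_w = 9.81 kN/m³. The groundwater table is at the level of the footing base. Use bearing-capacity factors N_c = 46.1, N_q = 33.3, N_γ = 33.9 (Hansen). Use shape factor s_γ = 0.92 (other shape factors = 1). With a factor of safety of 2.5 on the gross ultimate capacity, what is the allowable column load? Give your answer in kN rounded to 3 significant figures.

P_all ≈ 11200 kN

Overburden at base level: q = 18.6 × 1.2 = 22.32 kPa.
Below the base the soil is submerged, so the ½γBN_γ term uses γ' = 20.5 − 9.81 = 10.69 kN/m³.
Surcharge term q·N_q = 22.32 × 33.3 = 743.26 kPa; self-weight term 0.5·γ·B·N_γ·s_γ = 0.5 × 10.69 × 3 × 33.9 × 0.92 = 500.1 kPa.
q_ult = 743.26 + 500.1 = 1243.4 kPa.
Gross allowable pressure q_all = 1243.4 / 2.5 = 497.34 kPa.
Footing area = 22.5 m², so allowable column load = 497.34 × 22.5 = 11190 kN.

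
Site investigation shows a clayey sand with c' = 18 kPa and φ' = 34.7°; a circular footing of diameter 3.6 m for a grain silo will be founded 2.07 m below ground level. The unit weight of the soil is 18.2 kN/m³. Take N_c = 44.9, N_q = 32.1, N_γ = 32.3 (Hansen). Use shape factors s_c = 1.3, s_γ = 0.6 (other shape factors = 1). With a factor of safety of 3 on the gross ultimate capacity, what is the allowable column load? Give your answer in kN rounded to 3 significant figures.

Overburden at base level: q = 18.2 × 2.07 = 37.674 kPa.
Cohesion term c·N_c·s_c = 18 × 44.9 × 1.3 = 1050.7 kPa; surcharge term q·N_q = 37.674 × 32.1 = 1209.3 kPa; self-weight term 0.5·γ·B·N_γ·s_γ = 0.5 × 18.2 × 3.6 × 32.3 × 0.6 = 634.89 kPa.
q_ult = 1050.7 + 1209.3 + 634.89 = 2894.9 kPa.
Gross allowable pressure q_all = 2894.9 / 3 = 964.96 kPa.
Footing area = 10.1788 m², so allowable column load = 964.96 × 10.1788 = 9822.1 kN.

P_all ≈ 9820 kN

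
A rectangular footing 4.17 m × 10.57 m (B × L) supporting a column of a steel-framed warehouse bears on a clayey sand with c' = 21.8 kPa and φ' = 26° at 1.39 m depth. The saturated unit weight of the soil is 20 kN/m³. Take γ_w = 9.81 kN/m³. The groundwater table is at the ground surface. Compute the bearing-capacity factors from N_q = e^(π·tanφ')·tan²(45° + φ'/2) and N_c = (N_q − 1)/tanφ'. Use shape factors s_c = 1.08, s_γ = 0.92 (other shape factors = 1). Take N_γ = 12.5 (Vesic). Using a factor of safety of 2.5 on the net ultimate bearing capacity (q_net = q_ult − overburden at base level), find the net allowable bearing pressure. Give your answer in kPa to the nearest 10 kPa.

N_q = e^(π·tan26°)·tan²(58°) = 11.85; N_c = (N_q − 1)/tanφ' = 22.25.
With the water table at the surface the whole profile is submerged: γ' = 20 − 9.81 = 10.19 kN/m³, so q = γ'·D_f = 14.164 kPa; the same γ' applies in the ½γBN_γ term.
q_ult = c·N_c·s_c + q·N_q + 0.5·γ·B·N_γ·s_γ
     = 21.8 × 22.254 × 1.08 + 14.164 × 11.854 + 0.5 × 10.19 × 4.17 × 12.5 × 0.92
     = 523.96 + 167.9 + 244.33 = 936.19 kPa.
q_net = 936.19 − 14.164 = 922.03 kPa.
q_all(net) = 922.03 / 2.5 = 368.81 kPa.

q_all(net) ≈ 370 kPa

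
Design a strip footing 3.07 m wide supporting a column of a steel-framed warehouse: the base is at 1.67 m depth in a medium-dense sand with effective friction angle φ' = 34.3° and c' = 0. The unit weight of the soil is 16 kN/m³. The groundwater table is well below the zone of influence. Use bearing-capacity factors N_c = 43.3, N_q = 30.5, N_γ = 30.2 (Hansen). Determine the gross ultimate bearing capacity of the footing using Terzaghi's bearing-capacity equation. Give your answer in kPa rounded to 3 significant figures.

q = γ·D_f = 16 × 1.67 = 26.72 kPa.
q·N_q = 26.72 × 30.5 = 814.96 kPa
0.5·γ·B·N_γ = 0.5 × 16 × 3.07 × 30.2 = 741.71 kPa
q_ult = 814.96 + 741.71 = 1556.7 kPa.

q_ult ≈ 1560 kPa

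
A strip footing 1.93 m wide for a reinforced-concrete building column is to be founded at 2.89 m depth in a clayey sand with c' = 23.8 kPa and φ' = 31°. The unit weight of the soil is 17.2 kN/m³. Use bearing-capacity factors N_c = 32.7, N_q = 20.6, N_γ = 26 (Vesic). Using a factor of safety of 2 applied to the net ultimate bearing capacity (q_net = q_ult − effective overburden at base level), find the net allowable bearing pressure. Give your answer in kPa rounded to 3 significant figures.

Effective surcharge at the founding depth q = γ·D_f = 17.2 × 2.89 = 49.708 kPa.
q_ult = c·N_c + q·N_q + 0.5·γ·B·N_γ
     = 23.8 × 32.7 + 49.708 × 20.6 + 0.5 × 17.2 × 1.93 × 26
     = 778.26 + 1024 + 431.55 = 2233.8 kPa.
Net ultimate: q_net = 2233.8 − 49.708 = 2184.1 kPa.
q_all(net) = 2184.1 / 2 = 1092 kPa.

q_all(net) ≈ 1090 kPa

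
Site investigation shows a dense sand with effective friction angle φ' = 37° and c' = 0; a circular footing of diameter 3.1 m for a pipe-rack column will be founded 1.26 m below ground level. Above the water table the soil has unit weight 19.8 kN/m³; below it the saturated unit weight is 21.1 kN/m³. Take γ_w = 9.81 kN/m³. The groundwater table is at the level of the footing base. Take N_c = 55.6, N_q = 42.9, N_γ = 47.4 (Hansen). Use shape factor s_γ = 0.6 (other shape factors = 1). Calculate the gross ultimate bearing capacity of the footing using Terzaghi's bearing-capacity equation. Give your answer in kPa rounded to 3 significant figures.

q_ult ≈ 1570 kPa

q = γ·D_f = 19.8 × 1.26 = 24.948 kPa.
For the ½γBN_γ term take γ' = 21.1 − 9.81 = 11.29 kN/m³ (soil below base is submerged).
q·N_q = 24.948 × 42.9 = 1070.3 kPa
0.5·γ·B·N_γ·s_γ = 0.5 × 11.29 × 3.1 × 47.4 × 0.6 = 497.69 kPa
q_ult = 1070.3 + 497.69 = 1568 kPa.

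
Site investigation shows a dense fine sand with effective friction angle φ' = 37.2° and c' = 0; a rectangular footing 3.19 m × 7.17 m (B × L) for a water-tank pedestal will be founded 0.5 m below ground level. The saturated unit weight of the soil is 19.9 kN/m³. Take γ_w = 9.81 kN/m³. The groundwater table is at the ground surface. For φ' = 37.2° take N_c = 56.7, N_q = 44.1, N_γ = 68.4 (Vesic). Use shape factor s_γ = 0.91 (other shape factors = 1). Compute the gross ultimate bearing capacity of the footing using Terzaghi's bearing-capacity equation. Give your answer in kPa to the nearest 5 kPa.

q_ult ≈ 1225 kPa

Water table at ground surface, so effective unit weight γ' = 19.9 − 9.81 = 10.09 kN/m³ is used throughout; overburden q = 10.09 × 0.5 = 5.045 kPa; the same γ' applies in the ½γBN_γ term.
Surcharge term q·N_q = 5.045 × 44.1 = 222.48 kPa; self-weight term 0.5·γ·B·N_γ·s_γ = 0.5 × 10.09 × 3.19 × 68.4 × 0.91 = 1001.7 kPa.
q_ult = 222.48 + 1001.7 = 1224.2 kPa.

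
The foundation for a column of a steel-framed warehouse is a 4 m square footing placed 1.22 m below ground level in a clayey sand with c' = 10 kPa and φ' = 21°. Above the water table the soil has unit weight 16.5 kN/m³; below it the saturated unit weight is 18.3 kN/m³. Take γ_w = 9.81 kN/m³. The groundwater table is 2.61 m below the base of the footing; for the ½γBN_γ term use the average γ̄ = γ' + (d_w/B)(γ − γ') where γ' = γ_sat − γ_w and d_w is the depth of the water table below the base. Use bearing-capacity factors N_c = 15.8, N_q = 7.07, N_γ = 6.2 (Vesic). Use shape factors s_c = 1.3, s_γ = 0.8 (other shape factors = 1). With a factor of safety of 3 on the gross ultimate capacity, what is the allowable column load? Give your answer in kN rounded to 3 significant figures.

q = γ·D_f = 16.5 × 1.22 = 20.13 kPa.
γ' = 8.49 kN/m³; averaging over the depth B below the base, γ̄ = γ' + (d_w/B)(γ − γ') = 13.717 kN/m³.
c·N_c·s_c = 10 × 15.8 × 1.3 = 205.4 kPa
q·N_q = 20.13 × 7.07 = 142.32 kPa
0.5·γ·B·N_γ·s_γ = 0.5 × 13.717 × 4 × 6.2 × 0.8 = 136.07 kPa
q_ult = 205.4 + 142.32 + 136.07 = 483.79 kPa.
Gross allowable pressure q_all = 483.79 / 3 = 161.26 kPa.
Footing area = 16 m², so allowable column load = 161.26 × 16 = 2580.2 kN.

P_all ≈ 2580 kN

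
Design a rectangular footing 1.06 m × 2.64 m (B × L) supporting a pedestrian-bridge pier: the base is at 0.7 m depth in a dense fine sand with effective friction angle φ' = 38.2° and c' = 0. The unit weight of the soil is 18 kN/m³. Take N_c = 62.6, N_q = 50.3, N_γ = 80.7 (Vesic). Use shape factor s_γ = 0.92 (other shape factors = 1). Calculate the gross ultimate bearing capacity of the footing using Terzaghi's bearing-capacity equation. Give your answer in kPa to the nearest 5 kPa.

q_ult ≈ 1340 kPa

q = γ·D_f = 18 × 0.7 = 12.6 kPa.
q·N_q = 12.6 × 50.3 = 633.78 kPa
0.5·γ·B·N_γ·s_γ = 0.5 × 18 × 1.06 × 80.7 × 0.92 = 708.29 kPa
q_ult = 633.78 + 708.29 = 1342.1 kPa.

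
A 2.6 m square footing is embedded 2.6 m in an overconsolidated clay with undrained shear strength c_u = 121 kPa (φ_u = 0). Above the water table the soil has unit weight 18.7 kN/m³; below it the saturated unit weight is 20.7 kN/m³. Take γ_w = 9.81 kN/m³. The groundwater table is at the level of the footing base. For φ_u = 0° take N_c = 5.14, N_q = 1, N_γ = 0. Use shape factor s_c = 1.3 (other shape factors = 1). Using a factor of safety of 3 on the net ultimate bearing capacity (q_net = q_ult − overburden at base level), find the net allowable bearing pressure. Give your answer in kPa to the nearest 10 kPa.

q_all(net) ≈ 270 kPa

q = γ·D_f = 18.7 × 2.6 = 48.62 kPa.
c·N_c·s_c = 121 × 5.14 × 1.3 = 808.52 kPa
q·N_q = 48.62 × 1 = 48.62 kPa
q_ult = 808.52 + 48.62 = 857.14 kPa.
q_net = 857.14 − 48.62 = 808.52 kPa.
q_all(net) = 808.52 / 3 = 269.51 kPa.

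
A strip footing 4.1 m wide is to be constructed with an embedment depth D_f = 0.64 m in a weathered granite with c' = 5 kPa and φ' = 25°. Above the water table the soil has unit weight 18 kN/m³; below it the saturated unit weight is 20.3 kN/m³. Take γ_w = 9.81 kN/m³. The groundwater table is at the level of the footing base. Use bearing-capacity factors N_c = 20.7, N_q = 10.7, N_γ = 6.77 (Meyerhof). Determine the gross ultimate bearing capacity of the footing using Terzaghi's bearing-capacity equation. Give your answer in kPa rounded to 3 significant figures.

q_ult ≈ 372 kPa

Effective surcharge at the founding depth q = γ·D_f = 18 × 0.64 = 11.52 kPa.
The water table coincides with the base, so in the self-weight term γ → γ' = 10.49 kN/m³.
q_ult = c·N_c + q·N_q + 0.5·γ·B·N_γ
     = 5 × 20.7 + 11.52 × 10.7 + 0.5 × 10.49 × 4.1 × 6.77
     = 103.5 + 123.26 + 145.59 = 372.35 kPa.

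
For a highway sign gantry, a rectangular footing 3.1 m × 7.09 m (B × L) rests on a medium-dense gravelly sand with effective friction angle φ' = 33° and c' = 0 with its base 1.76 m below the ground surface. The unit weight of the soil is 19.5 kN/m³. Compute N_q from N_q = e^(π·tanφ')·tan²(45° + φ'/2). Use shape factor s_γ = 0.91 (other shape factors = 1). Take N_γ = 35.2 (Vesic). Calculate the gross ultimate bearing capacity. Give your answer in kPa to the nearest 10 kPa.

q_ult ≈ 1860 kPa

tan33° = 0.6494, so N_q = e^(π×0.6494)·tan²(61.5°) = 7.692 × 3.392 = 26.09.
Overburden at base level: q = 19.5 × 1.76 = 34.32 kPa.
Surcharge term q·N_q = 34.32 × 26.092 = 895.48 kPa; self-weight term 0.5·γ·B·N_γ·s_γ = 0.5 × 19.5 × 3.1 × 35.2 × 0.91 = 968.17 kPa.
q_ult = 895.48 + 968.17 = 1863.6 kPa.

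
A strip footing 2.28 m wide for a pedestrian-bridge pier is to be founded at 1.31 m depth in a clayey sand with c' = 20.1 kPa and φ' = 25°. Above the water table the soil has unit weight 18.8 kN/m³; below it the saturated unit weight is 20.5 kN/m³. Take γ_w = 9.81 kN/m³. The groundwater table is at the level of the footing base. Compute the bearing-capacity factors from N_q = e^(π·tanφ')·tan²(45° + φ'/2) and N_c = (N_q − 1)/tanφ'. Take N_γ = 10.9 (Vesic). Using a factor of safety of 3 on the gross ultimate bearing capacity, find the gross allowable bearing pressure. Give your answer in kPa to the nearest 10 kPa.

q_all ≈ 270 kPa

N_q = e^(π·tan25°)·tan²(57.5°) = 10.66; N_c = (N_q − 1)/tanφ' = 20.72.
Overburden at base level: q = 18.8 × 1.31 = 24.628 kPa.
Below the base the soil is submerged, so the ½γBN_γ term uses γ' = 20.5 − 9.81 = 10.69 kN/m³.
Cohesion term c·N_c = 20.1 × 20.721 = 416.48 kPa; surcharge term q·N_q = 24.628 × 10.662 = 262.59 kPa; self-weight term 0.5·γ·B·N_γ = 0.5 × 10.69 × 2.28 × 10.9 = 132.83 kPa.
q_ult = 416.48 + 262.59 + 132.83 = 811.9 kPa.
q_all = 811.9 / 3 = 270.63 kPa.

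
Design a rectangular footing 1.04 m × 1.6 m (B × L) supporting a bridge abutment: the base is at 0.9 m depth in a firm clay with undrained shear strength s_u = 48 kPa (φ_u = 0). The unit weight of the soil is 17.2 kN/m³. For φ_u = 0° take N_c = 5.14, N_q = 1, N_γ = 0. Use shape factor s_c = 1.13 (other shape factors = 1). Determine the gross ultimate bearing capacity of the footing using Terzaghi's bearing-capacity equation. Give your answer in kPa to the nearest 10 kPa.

Effective surcharge at the founding depth q = γ·D_f = 17.2 × 0.9 = 15.48 kPa.
q_ult = c·N_c·s_c + q·N_q
     = 48 × 5.14 × 1.13 + 15.48 × 1
     = 278.79 + 15.48 = 294.27 kPa.

q_ult ≈ 290 kPa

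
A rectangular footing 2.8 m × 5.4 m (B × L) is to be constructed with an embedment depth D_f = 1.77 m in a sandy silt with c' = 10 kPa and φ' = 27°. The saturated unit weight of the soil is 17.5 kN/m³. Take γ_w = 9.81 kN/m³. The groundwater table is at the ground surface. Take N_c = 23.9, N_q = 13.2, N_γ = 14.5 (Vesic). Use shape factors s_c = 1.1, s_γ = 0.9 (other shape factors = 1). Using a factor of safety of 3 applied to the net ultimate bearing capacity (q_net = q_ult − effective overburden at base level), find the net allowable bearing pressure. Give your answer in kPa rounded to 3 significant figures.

q_all(net) ≈ 190 kPa

γ' = 17.5 − 9.81 = 7.69 kN/m³ (submerged throughout). q = 7.69 × 1.77 = 13.611 kPa; the same γ' applies in the ½γBN_γ term.
c·N_c·s_c = 10 × 23.9 × 1.1 = 262.9 kPa
q·N_q = 13.611 × 13.2 = 179.67 kPa
0.5·γ·B·N_γ·s_γ = 0.5 × 7.69 × 2.8 × 14.5 × 0.9 = 140.5 kPa
q_ult = 262.9 + 179.67 + 140.5 = 583.07 kPa.
Net ultimate: q_net = 583.07 − 13.611 = 569.45 kPa.
q_all(net) = 569.45 / 3 = 189.82 kPa.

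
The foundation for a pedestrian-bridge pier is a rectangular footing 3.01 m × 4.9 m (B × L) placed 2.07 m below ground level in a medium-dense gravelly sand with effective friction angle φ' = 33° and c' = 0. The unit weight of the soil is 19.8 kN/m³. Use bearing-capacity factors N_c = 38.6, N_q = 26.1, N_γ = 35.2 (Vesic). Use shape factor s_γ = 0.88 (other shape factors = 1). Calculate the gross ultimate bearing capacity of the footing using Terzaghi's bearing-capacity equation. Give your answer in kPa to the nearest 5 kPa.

Effective surcharge at the founding depth q = γ·D_f = 19.8 × 2.07 = 40.986 kPa.
q_ult = q·N_q + 0.5·γ·B·N_γ·s_γ
     = 40.986 × 26.1 + 0.5 × 19.8 × 3.01 × 35.2 × 0.88
     = 1069.7 + 923.05 = 1992.8 kPa.

q_ult ≈ 1995 kPa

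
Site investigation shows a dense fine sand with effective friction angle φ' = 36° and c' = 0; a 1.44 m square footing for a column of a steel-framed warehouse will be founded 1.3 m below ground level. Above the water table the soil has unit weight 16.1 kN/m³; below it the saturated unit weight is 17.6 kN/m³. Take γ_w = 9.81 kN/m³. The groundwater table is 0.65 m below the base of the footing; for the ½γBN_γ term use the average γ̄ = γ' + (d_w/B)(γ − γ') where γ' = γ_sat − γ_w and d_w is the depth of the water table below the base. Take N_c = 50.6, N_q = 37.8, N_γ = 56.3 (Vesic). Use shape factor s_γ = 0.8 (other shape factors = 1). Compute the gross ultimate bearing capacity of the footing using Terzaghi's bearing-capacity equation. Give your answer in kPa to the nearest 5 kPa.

q_ult ≈ 1165 kPa

Effective surcharge at the founding depth q = γ·D_f = 16.1 × 1.3 = 20.93 kPa.
With d_w = 0.65 m < B, γ̄ = 7.79 + (0.65/1.44) × (16.1 − 7.79) = 11.541 kN/m³.
q_ult = q·N_q + 0.5·γ·B·N_γ·s_γ
     = 20.93 × 37.8 + 0.5 × 11.541 × 1.44 × 56.3 × 0.8
     = 791.15 + 374.26 = 1165.4 kPa.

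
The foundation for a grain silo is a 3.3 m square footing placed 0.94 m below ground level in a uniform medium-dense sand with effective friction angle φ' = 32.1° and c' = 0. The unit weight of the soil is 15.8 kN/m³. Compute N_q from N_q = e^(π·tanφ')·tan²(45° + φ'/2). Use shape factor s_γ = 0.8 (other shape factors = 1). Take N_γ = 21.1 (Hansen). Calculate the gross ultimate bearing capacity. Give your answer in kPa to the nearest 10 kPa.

tan32.1° = 0.6273, so N_q = e^(π×0.6273)·tan²(61.05°) = 7.176 × 3.268 = 23.45.
Overburden at base level: q = 15.8 × 0.94 = 14.852 kPa.
Surcharge term q·N_q = 14.852 × 23.451 = 348.29 kPa; self-weight term 0.5·γ·B·N_γ·s_γ = 0.5 × 15.8 × 3.3 × 21.1 × 0.8 = 440.06 kPa.
q_ult = 348.29 + 440.06 = 788.35 kPa.

q_ult ≈ 790 kPa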